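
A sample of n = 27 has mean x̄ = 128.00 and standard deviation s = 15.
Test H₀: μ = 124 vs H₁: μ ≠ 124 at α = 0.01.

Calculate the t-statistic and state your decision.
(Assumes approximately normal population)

Answer: t = 1.3856, fail to reject H₀

Derivation:
df = n - 1 = 26
SE = s/√n = 15/√27 = 2.8868
t = (x̄ - μ₀)/SE = (128.00 - 124)/2.8868 = 1.3856
Critical value: t_{0.005,26} = ±2.779
p-value ≈ 0.1776
Decision: fail to reject H₀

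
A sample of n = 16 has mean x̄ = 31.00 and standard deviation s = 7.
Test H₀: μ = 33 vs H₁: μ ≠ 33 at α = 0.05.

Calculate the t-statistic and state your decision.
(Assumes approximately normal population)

df = n - 1 = 15
SE = s/√n = 7/√16 = 1.7500
t = (x̄ - μ₀)/SE = (31.00 - 33)/1.7500 = -1.1429
Critical value: t_{0.025,15} = ±2.131
p-value ≈ 0.2710
Decision: fail to reject H₀

Answer: t = -1.1429, fail to reject H₀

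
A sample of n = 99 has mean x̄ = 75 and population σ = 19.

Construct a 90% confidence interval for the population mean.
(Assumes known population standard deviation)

Answer: (71.8587, 78.1413)

Derivation:
Confidence level: 90%, α = 0.1
z_0.05 = 1.645
SE = σ/√n = 19/√99 = 1.9096
Margin of error = 1.645 × 1.9096 = 3.1413
CI: x̄ ± margin = 75 ± 3.1413
CI: (71.8587, 78.1413)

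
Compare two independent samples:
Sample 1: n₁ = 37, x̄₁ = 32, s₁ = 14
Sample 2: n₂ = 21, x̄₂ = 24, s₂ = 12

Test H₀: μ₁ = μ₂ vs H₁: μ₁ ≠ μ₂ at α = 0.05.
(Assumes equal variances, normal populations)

Pooled variance: s²_p = [36×14² + 20×12²]/(56) = 177.4286
s_p = 13.3202
SE = s_p×√(1/n₁ + 1/n₂) = 13.3202×√(1/37 + 1/21) = 3.6393
t = (x̄₁ - x̄₂)/SE = (32 - 24)/3.6393 = 2.1982
df = 56, t-critical = ±2.003
Decision: reject H₀

Answer: t = 2.1982, reject H₀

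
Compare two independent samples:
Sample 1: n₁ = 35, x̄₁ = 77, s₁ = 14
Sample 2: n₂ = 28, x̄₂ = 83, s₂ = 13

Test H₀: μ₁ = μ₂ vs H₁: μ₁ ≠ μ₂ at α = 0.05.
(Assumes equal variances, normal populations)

Pooled variance: s²_p = [34×14² + 27×13²]/(61) = 184.0492
s_p = 13.5665
SE = s_p×√(1/n₁ + 1/n₂) = 13.5665×√(1/35 + 1/28) = 3.4397
t = (x̄₁ - x̄₂)/SE = (77 - 83)/3.4397 = -1.7443
df = 61, t-critical = ±2.000
Decision: fail to reject H₀

Answer: t = -1.7443, fail to reject H₀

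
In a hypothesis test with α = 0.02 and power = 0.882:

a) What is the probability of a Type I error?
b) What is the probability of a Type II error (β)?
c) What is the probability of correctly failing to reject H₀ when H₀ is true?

Answer: a) 0.02, b) 0.118, c) 0.98

Derivation:
a) Type I error probability = α = 0.02
b) Power = P(reject H₀ | H₁ true) = 1 - β = 0.882, so Type II error probability = β = 1 - Power = 0.118
c) P(fail to reject H₀ | H₀ true) = 1 - α = 0.98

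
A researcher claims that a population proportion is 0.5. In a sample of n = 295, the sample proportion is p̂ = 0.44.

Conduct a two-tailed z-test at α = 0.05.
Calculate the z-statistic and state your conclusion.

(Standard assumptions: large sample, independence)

H₀: p = 0.5, H₁: p ≠ 0.5
Standard error: SE = √(p₀(1-p₀)/n) = √(0.5×0.5/295) = 0.029111
z-statistic: z = (p̂ - p₀)/SE = (0.44 - 0.5)/0.029111 = -2.0611
Critical value: z_0.025 = ±1.960
p-value = 0.0393
Decision: reject H₀ at α = 0.05

Answer: z = -2.0611, reject H₀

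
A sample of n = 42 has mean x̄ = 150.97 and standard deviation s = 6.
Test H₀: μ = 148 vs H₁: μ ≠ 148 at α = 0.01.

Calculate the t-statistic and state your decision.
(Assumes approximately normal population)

Answer: t = 3.2080, reject H₀

Derivation:
df = n - 1 = 41
SE = s/√n = 6/√42 = 0.9258
t = (x̄ - μ₀)/SE = (150.97 - 148)/0.9258 = 3.2080
Critical value: t_{0.005,41} = ±2.701
p-value ≈ 0.0026
Decision: reject H₀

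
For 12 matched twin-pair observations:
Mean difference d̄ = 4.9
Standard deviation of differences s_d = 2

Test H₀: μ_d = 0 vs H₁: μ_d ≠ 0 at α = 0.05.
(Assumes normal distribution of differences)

Answer: t = 8.4863, reject H₀

Derivation:
df = n - 1 = 11
SE = s_d/√n = 2/√12 = 0.5774
t = d̄/SE = 4.9/0.5774 = 8.4863
Critical value: t_{0.025,11} = ±2.201
p-value < 0.0001
Decision: reject H₀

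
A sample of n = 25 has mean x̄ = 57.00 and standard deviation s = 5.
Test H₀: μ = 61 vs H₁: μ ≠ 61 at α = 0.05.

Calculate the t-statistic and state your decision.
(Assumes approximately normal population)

df = n - 1 = 24
SE = s/√n = 5/√25 = 1.0000
t = (x̄ - μ₀)/SE = (57.00 - 61)/1.0000 = -4.0000
Critical value: t_{0.025,24} = ±2.064
p-value ≈ 0.0005
Decision: reject H₀

Answer: t = -4.0000, reject H₀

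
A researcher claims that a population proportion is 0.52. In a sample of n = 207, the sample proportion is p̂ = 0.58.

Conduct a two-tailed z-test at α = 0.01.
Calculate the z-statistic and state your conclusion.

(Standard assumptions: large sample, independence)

Answer: z = 1.7279, fail to reject H₀

Derivation:
H₀: p = 0.52, H₁: p ≠ 0.52
Standard error: SE = √(p₀(1-p₀)/n) = √(0.52×0.48/207) = 0.034725
z-statistic: z = (p̂ - p₀)/SE = (0.58 - 0.52)/0.034725 = 1.7279
Critical value: z_0.005 = ±2.576
p-value = 0.0840
Decision: fail to reject H₀ at α = 0.01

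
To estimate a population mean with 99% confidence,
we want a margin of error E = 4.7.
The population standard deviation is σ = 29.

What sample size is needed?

Answer: n = 253

Derivation:
z_0.005 = 2.576
n = (z×σ/E)² = (2.576×29/4.7)²
n = 252.6341
Round up: n = 253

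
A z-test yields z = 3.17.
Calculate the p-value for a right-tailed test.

For z = 3.17:
p = P(Z > 3.17) = 1 - Φ(3.17) = 0.0008

Answer: p-value ≈ 0.0008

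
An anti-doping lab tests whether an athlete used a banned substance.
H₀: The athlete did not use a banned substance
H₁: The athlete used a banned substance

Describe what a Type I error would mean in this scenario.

Type I error (α): Rejecting H₀ when H₀ is true
Type II error (β): Failing to reject H₀ when H₁ is true

Answer: Falsely accusing a clean athlete of doping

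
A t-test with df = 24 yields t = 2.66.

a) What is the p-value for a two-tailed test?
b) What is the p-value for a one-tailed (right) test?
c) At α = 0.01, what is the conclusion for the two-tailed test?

Answer: a) 0.0137, b) 0.0069, c) fail to reject H₀

Derivation:
Using t-distribution with df = 24:
a) Two-tailed: p = 2×P(T > 2.66) = 0.0137
b) One-tailed: p = P(T > 2.66) = 0.0069
c) 0.0137 ≥ 0.01, fail to reject H₀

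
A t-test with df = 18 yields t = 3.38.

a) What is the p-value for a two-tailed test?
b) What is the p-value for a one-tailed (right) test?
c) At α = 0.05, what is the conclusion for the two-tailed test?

Answer: a) 0.0033, b) 0.0017, c) reject H₀

Derivation:
Using t-distribution with df = 18:
a) Two-tailed: p = 2×P(T > 3.38) = 0.0033
b) One-tailed: p = P(T > 3.38) = 0.0017
c) 0.0033 < 0.05, reject H₀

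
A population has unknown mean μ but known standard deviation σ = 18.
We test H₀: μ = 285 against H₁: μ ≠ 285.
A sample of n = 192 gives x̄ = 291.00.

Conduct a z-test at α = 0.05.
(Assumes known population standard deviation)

Answer: z = 4.6189, reject H₀

Derivation:
Standard error: SE = σ/√n = 18/√192 = 1.2990
z-statistic: z = (x̄ - μ₀)/SE = (291.00 - 285)/1.2990 = 4.6189
Critical value: ±1.960
p-value < 0.0001
Decision: reject H₀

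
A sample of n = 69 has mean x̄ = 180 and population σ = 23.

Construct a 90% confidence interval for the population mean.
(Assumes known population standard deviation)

Answer: (175.4452, 184.5548)

Derivation:
Confidence level: 90%, α = 0.1
z_0.05 = 1.645
SE = σ/√n = 23/√69 = 2.7689
Margin of error = 1.645 × 2.7689 = 4.5548
CI: x̄ ± margin = 180 ± 4.5548
CI: (175.4452, 184.5548)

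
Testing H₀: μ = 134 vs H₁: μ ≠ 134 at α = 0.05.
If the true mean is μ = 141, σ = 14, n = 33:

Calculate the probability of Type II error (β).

Answer: β ≈ 0.1808

Derivation:
SE = σ/√n = 14/√33 = 2.4371
Critical values: μ₀ ± z_0.025×SE = 134 ± 1.960×2.4371
Acceptance region: (129.2233, 138.7767)
Under H₁ (μ = 141): z_high = (138.7767 - 141)/2.4371 = -0.9123, z_low = (129.2233 - 141)/2.4371 = -4.8323
β = P(not reject | H₁) = Φ(-0.9123) - Φ(-4.8323) ≈ 0.1808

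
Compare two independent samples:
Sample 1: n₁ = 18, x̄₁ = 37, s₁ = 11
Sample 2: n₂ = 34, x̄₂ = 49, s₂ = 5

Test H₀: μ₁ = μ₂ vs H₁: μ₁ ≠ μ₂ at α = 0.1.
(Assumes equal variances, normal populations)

Answer: t = -5.4225, reject H₀

Derivation:
Pooled variance: s²_p = [17×11² + 33×5²]/(50) = 57.6400
s_p = 7.5921
SE = s_p×√(1/n₁ + 1/n₂) = 7.5921×√(1/18 + 1/34) = 2.2130
t = (x̄₁ - x̄₂)/SE = (37 - 49)/2.2130 = -5.4225
df = 50, t-critical = ±1.676
Decision: reject H₀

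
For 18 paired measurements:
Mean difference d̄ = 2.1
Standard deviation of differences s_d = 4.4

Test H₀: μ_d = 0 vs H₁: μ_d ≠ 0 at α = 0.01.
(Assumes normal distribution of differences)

Answer: t = 2.0249, fail to reject H₀

Derivation:
df = n - 1 = 17
SE = s_d/√n = 4.4/√18 = 1.0371
t = d̄/SE = 2.1/1.0371 = 2.0249
Critical value: t_{0.005,17} = ±2.898
p-value ≈ 0.0589
Decision: fail to reject H₀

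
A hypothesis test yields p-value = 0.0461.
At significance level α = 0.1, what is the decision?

Answer: reject H₀

Derivation:
Compare p-value to α:
0.0461 < 0.1
Decision: reject H₀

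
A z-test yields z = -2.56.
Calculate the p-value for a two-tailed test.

For z = -2.56:
p = 2×P(Z > |-2.56|) = 2×(1 - Φ(2.56)) = 0.0105

Answer: p-value ≈ 0.0105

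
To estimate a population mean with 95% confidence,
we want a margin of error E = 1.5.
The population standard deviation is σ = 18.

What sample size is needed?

z_0.025 = 1.960
n = (z×σ/E)² = (1.960×18/1.5)²
n = 553.1904
Round up: n = 554

Answer: n = 554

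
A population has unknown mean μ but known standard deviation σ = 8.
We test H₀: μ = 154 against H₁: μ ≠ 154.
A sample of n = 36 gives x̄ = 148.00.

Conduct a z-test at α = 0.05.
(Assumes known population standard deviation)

Standard error: SE = σ/√n = 8/√36 = 1.3333
z-statistic: z = (x̄ - μ₀)/SE = (148.00 - 154)/1.3333 = -4.5001
Critical value: ±1.960
p-value < 0.0001
Decision: reject H₀

Answer: z = -4.5001, reject H₀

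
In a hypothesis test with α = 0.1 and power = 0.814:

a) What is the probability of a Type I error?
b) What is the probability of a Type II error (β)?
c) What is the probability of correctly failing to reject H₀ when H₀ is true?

a) Type I error probability = α = 0.1
b) Power = P(reject H₀ | H₁ true) = 1 - β = 0.814, so Type II error probability = β = 1 - Power = 0.186
c) P(fail to reject H₀ | H₀ true) = 1 - α = 0.9

Answer: a) 0.1, b) 0.186, c) 0.9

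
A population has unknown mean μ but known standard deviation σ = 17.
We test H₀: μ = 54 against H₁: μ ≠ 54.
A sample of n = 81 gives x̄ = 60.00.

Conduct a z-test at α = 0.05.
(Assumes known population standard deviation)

Answer: z = 3.1765, reject H₀

Derivation:
Standard error: SE = σ/√n = 17/√81 = 1.8889
z-statistic: z = (x̄ - μ₀)/SE = (60.00 - 54)/1.8889 = 3.1765
Critical value: ±1.960
p-value = 0.0015
Decision: reject H₀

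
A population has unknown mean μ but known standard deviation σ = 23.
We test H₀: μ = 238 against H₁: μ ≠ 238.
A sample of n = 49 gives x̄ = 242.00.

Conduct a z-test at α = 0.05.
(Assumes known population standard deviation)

Standard error: SE = σ/√n = 23/√49 = 3.2857
z-statistic: z = (x̄ - μ₀)/SE = (242.00 - 238)/3.2857 = 1.2174
Critical value: ±1.960
p-value = 0.2235
Decision: fail to reject H₀

Answer: z = 1.2174, fail to reject H₀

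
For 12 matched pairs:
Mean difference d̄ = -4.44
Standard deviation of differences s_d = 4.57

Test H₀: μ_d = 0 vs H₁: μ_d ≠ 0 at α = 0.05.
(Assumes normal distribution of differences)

df = n - 1 = 11
SE = s_d/√n = 4.57/√12 = 1.3192
t = d̄/SE = -4.44/1.3192 = -3.3657
Critical value: t_{0.025,11} = ±2.201
p-value ≈ 0.0063
Decision: reject H₀

Answer: t = -3.3657, reject H₀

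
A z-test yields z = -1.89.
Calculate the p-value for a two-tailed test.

Answer: p-value ≈ 0.0588

Derivation:
For z = -1.89:
p = 2×P(Z > |-1.89|) = 2×(1 - Φ(1.89)) = 0.0588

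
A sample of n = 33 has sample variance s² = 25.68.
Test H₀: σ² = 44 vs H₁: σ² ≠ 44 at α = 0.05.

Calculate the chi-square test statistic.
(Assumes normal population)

df = n - 1 = 32
χ² = (n-1)s²/σ₀² = 32×25.68/44 = 18.6764
Critical values: χ²_{0.975,32} = 18.291, χ²_{0.025,32} = 49.480
Rejection region: χ² < 18.291 or χ² > 49.480
Decision: fail to reject H₀

Answer: χ² = 18.6764, fail to reject H₀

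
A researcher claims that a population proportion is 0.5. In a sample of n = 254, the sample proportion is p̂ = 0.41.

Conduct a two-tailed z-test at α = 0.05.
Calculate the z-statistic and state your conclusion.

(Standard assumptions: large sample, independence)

Answer: z = -2.8687, reject H₀

Derivation:
H₀: p = 0.5, H₁: p ≠ 0.5
Standard error: SE = √(p₀(1-p₀)/n) = √(0.5×0.5/254) = 0.031373
z-statistic: z = (p̂ - p₀)/SE = (0.41 - 0.5)/0.031373 = -2.8687
Critical value: z_0.025 = ±1.960
p-value = 0.0041
Decision: reject H₀ at α = 0.05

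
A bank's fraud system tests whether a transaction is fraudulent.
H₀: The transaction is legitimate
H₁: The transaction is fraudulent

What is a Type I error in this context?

Type I error: rejecting H₀ when it is actually true (false positive).
Type II error: failing to reject H₀ when H₁ is actually true (false negative).

Answer: Blocking a legitimate transaction as fraud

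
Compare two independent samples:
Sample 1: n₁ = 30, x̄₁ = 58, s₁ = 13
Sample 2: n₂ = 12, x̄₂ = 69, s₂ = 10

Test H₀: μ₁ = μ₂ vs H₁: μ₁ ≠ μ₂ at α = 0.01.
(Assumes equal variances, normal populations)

Answer: t = -2.6293, fail to reject H₀

Derivation:
Pooled variance: s²_p = [29×13² + 11×10²]/(40) = 150.0250
s_p = 12.2485
SE = s_p×√(1/n₁ + 1/n₂) = 12.2485×√(1/30 + 1/12) = 4.1837
t = (x̄₁ - x̄₂)/SE = (58 - 69)/4.1837 = -2.6293
df = 40, t-critical = ±2.704
Decision: fail to reject H₀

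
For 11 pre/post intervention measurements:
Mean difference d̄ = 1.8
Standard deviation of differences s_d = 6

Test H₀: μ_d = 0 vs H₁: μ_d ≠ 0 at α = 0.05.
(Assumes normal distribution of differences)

Answer: t = 0.9950, fail to reject H₀

Derivation:
df = n - 1 = 10
SE = s_d/√n = 6/√11 = 1.8091
t = d̄/SE = 1.8/1.8091 = 0.9950
Critical value: t_{0.025,10} = ±2.228
p-value ≈ 0.3432
Decision: fail to reject H₀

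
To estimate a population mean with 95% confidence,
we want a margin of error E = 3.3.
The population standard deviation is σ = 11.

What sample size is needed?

z_0.025 = 1.960
n = (z×σ/E)² = (1.960×11/3.3)²
n = 42.6844
Round up: n = 43

Answer: n = 43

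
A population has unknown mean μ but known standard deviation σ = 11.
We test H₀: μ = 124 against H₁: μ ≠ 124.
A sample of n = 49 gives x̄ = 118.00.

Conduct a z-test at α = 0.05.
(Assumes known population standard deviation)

Standard error: SE = σ/√n = 11/√49 = 1.5714
z-statistic: z = (x̄ - μ₀)/SE = (118.00 - 124)/1.5714 = -3.8183
Critical value: ±1.960
p-value = 0.0001
Decision: reject H₀

Answer: z = -3.8183, reject H₀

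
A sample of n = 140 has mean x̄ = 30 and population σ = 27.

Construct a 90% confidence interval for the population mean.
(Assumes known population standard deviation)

Answer: (26.2463, 33.7537)

Derivation:
Confidence level: 90%, α = 0.1
z_0.05 = 1.645
SE = σ/√n = 27/√140 = 2.2819
Margin of error = 1.645 × 2.2819 = 3.7537
CI: x̄ ± margin = 30 ± 3.7537
CI: (26.2463, 33.7537)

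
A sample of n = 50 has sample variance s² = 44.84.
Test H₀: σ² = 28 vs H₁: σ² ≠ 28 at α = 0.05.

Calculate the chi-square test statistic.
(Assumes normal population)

df = n - 1 = 49
χ² = (n-1)s²/σ₀² = 49×44.84/28 = 78.4700
Critical values: χ²_{0.975,49} = 31.555, χ²_{0.025,49} = 70.222
Rejection region: χ² < 31.555 or χ² > 70.222
Decision: reject H₀

Answer: χ² = 78.4700, reject H₀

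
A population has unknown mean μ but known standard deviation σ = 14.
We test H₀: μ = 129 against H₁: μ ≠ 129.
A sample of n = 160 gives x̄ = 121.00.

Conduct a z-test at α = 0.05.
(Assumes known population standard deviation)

Standard error: SE = σ/√n = 14/√160 = 1.1068
z-statistic: z = (x̄ - μ₀)/SE = (121.00 - 129)/1.1068 = -7.2280
Critical value: ±1.960
p-value < 0.0001
Decision: reject H₀

Answer: z = -7.2280, reject H₀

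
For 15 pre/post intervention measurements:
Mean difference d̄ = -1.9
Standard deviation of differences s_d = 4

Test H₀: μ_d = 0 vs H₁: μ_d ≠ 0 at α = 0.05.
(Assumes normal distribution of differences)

Answer: t = -1.8397, fail to reject H₀

Derivation:
df = n - 1 = 14
SE = s_d/√n = 4/√15 = 1.0328
t = d̄/SE = -1.9/1.0328 = -1.8397
Critical value: t_{0.025,14} = ±2.145
p-value ≈ 0.0871
Decision: fail to reject H₀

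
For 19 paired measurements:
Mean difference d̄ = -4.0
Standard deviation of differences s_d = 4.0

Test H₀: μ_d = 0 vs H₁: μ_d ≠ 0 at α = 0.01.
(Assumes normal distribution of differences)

df = n - 1 = 18
SE = s_d/√n = 4.0/√19 = 0.9177
t = d̄/SE = -4.0/0.9177 = -4.3587
Critical value: t_{0.005,18} = ±2.878
p-value ≈ 0.0004
Decision: reject H₀

Answer: t = -4.3587, reject H₀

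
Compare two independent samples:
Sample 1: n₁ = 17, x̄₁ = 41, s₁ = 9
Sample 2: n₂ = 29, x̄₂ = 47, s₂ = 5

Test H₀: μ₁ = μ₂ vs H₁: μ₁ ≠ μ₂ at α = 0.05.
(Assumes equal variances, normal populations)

Pooled variance: s²_p = [16×9² + 28×5²]/(44) = 45.3636
s_p = 6.7353
SE = s_p×√(1/n₁ + 1/n₂) = 6.7353×√(1/17 + 1/29) = 2.0574
t = (x̄₁ - x̄₂)/SE = (41 - 47)/2.0574 = -2.9163
df = 44, t-critical = ±2.015
Decision: reject H₀

Answer: t = -2.9163, reject H₀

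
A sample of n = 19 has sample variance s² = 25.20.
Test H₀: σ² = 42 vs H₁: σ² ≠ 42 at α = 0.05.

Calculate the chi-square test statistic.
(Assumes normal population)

Answer: χ² = 10.8000, fail to reject H₀

Derivation:
df = n - 1 = 18
χ² = (n-1)s²/σ₀² = 18×25.20/42 = 10.8000
Critical values: χ²_{0.975,18} = 8.231, χ²_{0.025,18} = 31.526
Rejection region: χ² < 8.231 or χ² > 31.526
Decision: fail to reject H₀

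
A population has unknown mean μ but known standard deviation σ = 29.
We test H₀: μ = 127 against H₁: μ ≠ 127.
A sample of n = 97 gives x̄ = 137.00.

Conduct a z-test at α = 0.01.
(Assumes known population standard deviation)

Standard error: SE = σ/√n = 29/√97 = 2.9445
z-statistic: z = (x̄ - μ₀)/SE = (137.00 - 127)/2.9445 = 3.3962
Critical value: ±2.576
p-value = 0.0007
Decision: reject H₀

Answer: z = 3.3962, reject H₀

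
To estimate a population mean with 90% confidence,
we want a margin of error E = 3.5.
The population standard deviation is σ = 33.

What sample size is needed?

Answer: n = 241

Derivation:
z_0.05 = 1.645
n = (z×σ/E)² = (1.645×33/3.5)²
n = 240.5601
Round up: n = 241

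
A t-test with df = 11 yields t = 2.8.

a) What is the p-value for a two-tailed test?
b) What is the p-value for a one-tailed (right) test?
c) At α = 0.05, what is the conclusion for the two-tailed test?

Answer: a) 0.0173, b) 0.0086, c) reject H₀

Derivation:
Using t-distribution with df = 11:
a) Two-tailed: p = 2×P(T > 2.8) = 0.0173
b) One-tailed: p = P(T > 2.8) = 0.0086
c) 0.0173 < 0.05, reject H₀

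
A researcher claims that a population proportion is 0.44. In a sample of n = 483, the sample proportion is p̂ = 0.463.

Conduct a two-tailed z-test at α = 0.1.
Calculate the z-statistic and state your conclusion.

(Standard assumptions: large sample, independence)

Answer: z = 1.0183, fail to reject H₀

Derivation:
H₀: p = 0.44, H₁: p ≠ 0.44
Standard error: SE = √(p₀(1-p₀)/n) = √(0.44×0.56/483) = 0.022586
z-statistic: z = (p̂ - p₀)/SE = (0.463 - 0.44)/0.022586 = 1.0183
Critical value: z_0.05 = ±1.645
p-value = 0.3085
Decision: fail to reject H₀ at α = 0.1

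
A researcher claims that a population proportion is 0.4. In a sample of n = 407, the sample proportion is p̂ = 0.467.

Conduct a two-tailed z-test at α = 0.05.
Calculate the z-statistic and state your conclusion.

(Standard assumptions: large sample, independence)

Answer: z = 2.7591, reject H₀

Derivation:
H₀: p = 0.4, H₁: p ≠ 0.4
Standard error: SE = √(p₀(1-p₀)/n) = √(0.4×0.6/407) = 0.024283
z-statistic: z = (p̂ - p₀)/SE = (0.467 - 0.4)/0.024283 = 2.7591
Critical value: z_0.025 = ±1.960
p-value = 0.0058
Decision: reject H₀ at α = 0.05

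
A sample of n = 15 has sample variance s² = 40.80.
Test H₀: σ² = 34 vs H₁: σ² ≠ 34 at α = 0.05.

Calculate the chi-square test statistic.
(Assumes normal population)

df = n - 1 = 14
χ² = (n-1)s²/σ₀² = 14×40.80/34 = 16.8000
Critical values: χ²_{0.975,14} = 5.629, χ²_{0.025,14} = 26.119
Rejection region: χ² < 5.629 or χ² > 26.119
Decision: fail to reject H₀

Answer: χ² = 16.8000, fail to reject H₀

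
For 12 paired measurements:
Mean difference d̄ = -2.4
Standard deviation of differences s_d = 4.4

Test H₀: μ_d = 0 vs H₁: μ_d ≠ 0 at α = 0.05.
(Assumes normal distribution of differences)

Answer: t = -1.8895, fail to reject H₀

Derivation:
df = n - 1 = 11
SE = s_d/√n = 4.4/√12 = 1.2702
t = d̄/SE = -2.4/1.2702 = -1.8895
Critical value: t_{0.025,11} = ±2.201
p-value ≈ 0.0855
Decision: fail to reject H₀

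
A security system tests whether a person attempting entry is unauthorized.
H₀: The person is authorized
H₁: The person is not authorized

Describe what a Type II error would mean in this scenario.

Type I error (α): Rejecting H₀ when H₀ is true
Type II error (β): Failing to reject H₀ when H₁ is true

Answer: Granting entry to an unauthorized person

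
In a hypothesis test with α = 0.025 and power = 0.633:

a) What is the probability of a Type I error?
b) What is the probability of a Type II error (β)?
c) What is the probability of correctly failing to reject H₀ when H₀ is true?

Answer: a) 0.025, b) 0.367, c) 0.975

Derivation:
a) Type I error probability = α = 0.025
b) Power = P(reject H₀ | H₁ true) = 1 - β = 0.633, so Type II error probability = β = 1 - Power = 0.367
c) P(fail to reject H₀ | H₀ true) = 1 - α = 0.975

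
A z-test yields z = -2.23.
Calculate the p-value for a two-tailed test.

Answer: p-value ≈ 0.0257

Derivation:
For z = -2.23:
p = 2×P(Z > |-2.23|) = 2×(1 - Φ(2.23)) = 0.0257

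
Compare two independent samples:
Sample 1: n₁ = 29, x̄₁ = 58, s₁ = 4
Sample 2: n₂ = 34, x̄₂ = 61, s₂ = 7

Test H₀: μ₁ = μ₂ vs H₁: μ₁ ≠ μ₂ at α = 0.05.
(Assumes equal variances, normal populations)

Answer: t = -2.0398, reject H₀

Derivation:
Pooled variance: s²_p = [28×4² + 33×7²]/(61) = 33.8525
s_p = 5.8183
SE = s_p×√(1/n₁ + 1/n₂) = 5.8183×√(1/29 + 1/34) = 1.4707
t = (x̄₁ - x̄₂)/SE = (58 - 61)/1.4707 = -2.0398
df = 61, t-critical = ±2.000
Decision: reject H₀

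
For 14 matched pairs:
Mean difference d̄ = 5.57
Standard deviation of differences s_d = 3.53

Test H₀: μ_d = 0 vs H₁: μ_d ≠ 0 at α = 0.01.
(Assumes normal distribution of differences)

df = n - 1 = 13
SE = s_d/√n = 3.53/√14 = 0.9434
t = d̄/SE = 5.57/0.9434 = 5.9042
Critical value: t_{0.005,13} = ±3.012
p-value ≈ 0.0001
Decision: reject H₀

Answer: t = 5.9042, reject H₀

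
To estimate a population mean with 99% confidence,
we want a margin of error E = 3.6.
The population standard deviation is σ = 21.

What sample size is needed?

z_0.005 = 2.576
n = (z×σ/E)² = (2.576×21/3.6)²
n = 225.8007
Round up: n = 226

Answer: n = 226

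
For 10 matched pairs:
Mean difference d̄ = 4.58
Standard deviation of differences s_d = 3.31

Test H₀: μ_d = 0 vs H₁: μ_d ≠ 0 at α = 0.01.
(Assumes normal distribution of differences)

df = n - 1 = 9
SE = s_d/√n = 3.31/√10 = 1.0467
t = d̄/SE = 4.58/1.0467 = 4.3757
Critical value: t_{0.005,9} = ±3.250
p-value ≈ 0.0018
Decision: reject H₀

Answer: t = 4.3757, reject H₀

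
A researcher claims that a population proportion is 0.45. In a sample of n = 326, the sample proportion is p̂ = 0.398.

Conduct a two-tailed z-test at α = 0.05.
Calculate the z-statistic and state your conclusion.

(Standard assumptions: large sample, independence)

H₀: p = 0.45, H₁: p ≠ 0.45
Standard error: SE = √(p₀(1-p₀)/n) = √(0.45×0.55/326) = 0.027554
z-statistic: z = (p̂ - p₀)/SE = (0.398 - 0.45)/0.027554 = -1.8872
Critical value: z_0.025 = ±1.960
p-value = 0.0591
Decision: fail to reject H₀ at α = 0.05

Answer: z = -1.8872, fail to reject H₀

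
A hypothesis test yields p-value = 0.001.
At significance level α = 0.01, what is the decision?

Compare p-value to α:
0.001 < 0.01
Decision: reject H₀

Answer: reject H₀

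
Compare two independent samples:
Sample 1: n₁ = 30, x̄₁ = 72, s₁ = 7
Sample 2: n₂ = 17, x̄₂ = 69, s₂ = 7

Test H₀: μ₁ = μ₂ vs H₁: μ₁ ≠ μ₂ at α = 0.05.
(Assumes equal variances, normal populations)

Pooled variance: s²_p = [29×7² + 16×7²]/(45) = 49.0000
s_p = 7.0000
SE = s_p×√(1/n₁ + 1/n₂) = 7.0000×√(1/30 + 1/17) = 2.1250
t = (x̄₁ - x̄₂)/SE = (72 - 69)/2.1250 = 1.4118
df = 45, t-critical = ±2.014
Decision: fail to reject H₀

Answer: t = 1.4118, fail to reject H₀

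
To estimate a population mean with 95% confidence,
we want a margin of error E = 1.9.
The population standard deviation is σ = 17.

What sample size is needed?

Answer: n = 308

Derivation:
z_0.025 = 1.960
n = (z×σ/E)² = (1.960×17/1.9)²
n = 307.5408
Round up: n = 308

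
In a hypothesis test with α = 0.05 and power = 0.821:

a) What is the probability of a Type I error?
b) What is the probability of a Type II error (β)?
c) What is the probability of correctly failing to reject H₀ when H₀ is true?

Answer: a) 0.05, b) 0.179, c) 0.95

Derivation:
a) Type I error probability = α = 0.05
b) Power = P(reject H₀ | H₁ true) = 1 - β = 0.821, so Type II error probability = β = 1 - Power = 0.179
c) P(fail to reject H₀ | H₀ true) = 1 - α = 0.95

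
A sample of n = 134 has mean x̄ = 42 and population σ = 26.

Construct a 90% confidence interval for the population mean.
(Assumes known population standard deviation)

Confidence level: 90%, α = 0.1
z_0.05 = 1.645
SE = σ/√n = 26/√134 = 2.2461
Margin of error = 1.645 × 2.2461 = 3.6948
CI: x̄ ± margin = 42 ± 3.6948
CI: (38.3052, 45.6948)

Answer: (38.3052, 45.6948)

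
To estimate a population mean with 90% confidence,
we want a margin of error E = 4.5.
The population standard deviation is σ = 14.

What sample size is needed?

Answer: n = 27

Derivation:
z_0.05 = 1.645
n = (z×σ/E)² = (1.645×14/4.5)²
n = 26.1916
Round up: n = 27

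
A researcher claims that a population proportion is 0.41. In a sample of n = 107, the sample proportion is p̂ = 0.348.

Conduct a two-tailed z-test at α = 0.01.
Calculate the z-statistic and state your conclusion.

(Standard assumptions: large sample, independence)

Answer: z = -1.3040, fail to reject H₀

Derivation:
H₀: p = 0.41, H₁: p ≠ 0.41
Standard error: SE = √(p₀(1-p₀)/n) = √(0.41×0.59/107) = 0.047547
z-statistic: z = (p̂ - p₀)/SE = (0.348 - 0.41)/0.047547 = -1.3040
Critical value: z_0.005 = ±2.576
p-value = 0.1922
Decision: fail to reject H₀ at α = 0.01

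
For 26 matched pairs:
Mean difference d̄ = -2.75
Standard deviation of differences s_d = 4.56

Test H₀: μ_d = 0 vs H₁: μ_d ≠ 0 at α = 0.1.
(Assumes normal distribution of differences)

Answer: t = -3.0750, reject H₀

Derivation:
df = n - 1 = 25
SE = s_d/√n = 4.56/√26 = 0.8943
t = d̄/SE = -2.75/0.8943 = -3.0750
Critical value: t_{0.05,25} = ±1.708
p-value ≈ 0.0050
Decision: reject H₀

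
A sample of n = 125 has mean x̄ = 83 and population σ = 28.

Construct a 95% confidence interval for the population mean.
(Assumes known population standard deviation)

Confidence level: 95%, α = 0.05
z_0.025 = 1.960
SE = σ/√n = 28/√125 = 2.5044
Margin of error = 1.960 × 2.5044 = 4.9086
CI: x̄ ± margin = 83 ± 4.9086
CI: (78.0914, 87.9086)

Answer: (78.0914, 87.9086)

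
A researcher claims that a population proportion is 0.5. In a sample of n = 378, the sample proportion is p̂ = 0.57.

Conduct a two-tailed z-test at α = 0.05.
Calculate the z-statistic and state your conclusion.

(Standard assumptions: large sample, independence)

Answer: z = 2.7219, reject H₀

Derivation:
H₀: p = 0.5, H₁: p ≠ 0.5
Standard error: SE = √(p₀(1-p₀)/n) = √(0.5×0.5/378) = 0.025717
z-statistic: z = (p̂ - p₀)/SE = (0.57 - 0.5)/0.025717 = 2.7219
Critical value: z_0.025 = ±1.960
p-value = 0.0065
Decision: reject H₀ at α = 0.05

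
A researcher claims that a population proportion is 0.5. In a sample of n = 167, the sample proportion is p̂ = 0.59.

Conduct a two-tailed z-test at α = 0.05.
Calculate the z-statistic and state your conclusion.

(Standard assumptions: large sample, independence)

H₀: p = 0.5, H₁: p ≠ 0.5
Standard error: SE = √(p₀(1-p₀)/n) = √(0.5×0.5/167) = 0.038691
z-statistic: z = (p̂ - p₀)/SE = (0.59 - 0.5)/0.038691 = 2.3261
Critical value: z_0.025 = ±1.960
p-value = 0.0200
Decision: reject H₀ at α = 0.05

Answer: z = 2.3261, reject H₀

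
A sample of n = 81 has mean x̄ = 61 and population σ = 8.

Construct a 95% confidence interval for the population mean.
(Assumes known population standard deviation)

Confidence level: 95%, α = 0.05
z_0.025 = 1.960
SE = σ/√n = 8/√81 = 0.8889
Margin of error = 1.960 × 0.8889 = 1.7422
CI: x̄ ± margin = 61 ± 1.7422
CI: (59.2578, 62.7422)

Answer: (59.2578, 62.7422)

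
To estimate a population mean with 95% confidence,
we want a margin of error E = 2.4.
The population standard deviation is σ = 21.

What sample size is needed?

Answer: n = 295

Derivation:
z_0.025 = 1.960
n = (z×σ/E)² = (1.960×21/2.4)²
n = 294.1225
Round up: n = 295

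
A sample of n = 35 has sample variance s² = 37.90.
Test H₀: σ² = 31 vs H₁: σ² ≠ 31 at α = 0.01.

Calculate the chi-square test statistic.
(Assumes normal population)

Answer: χ² = 41.5677, fail to reject H₀

Derivation:
df = n - 1 = 34
χ² = (n-1)s²/σ₀² = 34×37.90/31 = 41.5677
Critical values: χ²_{0.995,34} = 16.501, χ²_{0.005,34} = 58.964
Rejection region: χ² < 16.501 or χ² > 58.964
Decision: fail to reject H₀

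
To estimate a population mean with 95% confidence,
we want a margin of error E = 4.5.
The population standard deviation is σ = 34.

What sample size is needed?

Answer: n = 220

Derivation:
z_0.025 = 1.960
n = (z×σ/E)² = (1.960×34/4.5)²
n = 219.3032
Round up: n = 220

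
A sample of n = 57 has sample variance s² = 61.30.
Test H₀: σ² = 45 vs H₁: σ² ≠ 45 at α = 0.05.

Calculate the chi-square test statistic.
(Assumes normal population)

Answer: χ² = 76.2844, fail to reject H₀

Derivation:
df = n - 1 = 56
χ² = (n-1)s²/σ₀² = 56×61.30/45 = 76.2844
Critical values: χ²_{0.975,56} = 37.212, χ²_{0.025,56} = 78.567
Rejection region: χ² < 37.212 or χ² > 78.567
Decision: fail to reject H₀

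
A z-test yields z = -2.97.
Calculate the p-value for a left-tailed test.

For z = -2.97:
p = P(Z < -2.97) = Φ(-2.97) = 0.0015

Answer: p-value ≈ 0.0015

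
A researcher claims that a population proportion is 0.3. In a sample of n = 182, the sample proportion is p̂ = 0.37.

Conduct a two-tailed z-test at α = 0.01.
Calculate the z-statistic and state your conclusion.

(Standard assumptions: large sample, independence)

H₀: p = 0.3, H₁: p ≠ 0.3
Standard error: SE = √(p₀(1-p₀)/n) = √(0.3×0.7/182) = 0.033968
z-statistic: z = (p̂ - p₀)/SE = (0.37 - 0.3)/0.033968 = 2.0608
Critical value: z_0.005 = ±2.576
p-value = 0.0393
Decision: fail to reject H₀ at α = 0.01

Answer: z = 2.0608, fail to reject H₀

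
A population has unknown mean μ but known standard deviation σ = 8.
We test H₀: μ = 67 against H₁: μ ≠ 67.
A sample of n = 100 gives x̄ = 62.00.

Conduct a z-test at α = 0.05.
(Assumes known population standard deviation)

Standard error: SE = σ/√n = 8/√100 = 0.8000
z-statistic: z = (x̄ - μ₀)/SE = (62.00 - 67)/0.8000 = -6.2500
Critical value: ±1.960
p-value < 0.0001
Decision: reject H₀

Answer: z = -6.2500, reject H₀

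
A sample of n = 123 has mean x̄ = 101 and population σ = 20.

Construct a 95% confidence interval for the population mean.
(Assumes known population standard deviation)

Confidence level: 95%, α = 0.05
z_0.025 = 1.960
SE = σ/√n = 20/√123 = 1.8033
Margin of error = 1.960 × 1.8033 = 3.5345
CI: x̄ ± margin = 101 ± 3.5345
CI: (97.4655, 104.5345)

Answer: (97.4655, 104.5345)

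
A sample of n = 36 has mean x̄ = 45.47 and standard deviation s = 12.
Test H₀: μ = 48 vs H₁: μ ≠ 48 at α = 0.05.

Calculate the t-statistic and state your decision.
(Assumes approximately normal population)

df = n - 1 = 35
SE = s/√n = 12/√36 = 2.0000
t = (x̄ - μ₀)/SE = (45.47 - 48)/2.0000 = -1.2650
Critical value: t_{0.025,35} = ±2.030
p-value ≈ 0.2142
Decision: fail to reject H₀

Answer: t = -1.2650, fail to reject H₀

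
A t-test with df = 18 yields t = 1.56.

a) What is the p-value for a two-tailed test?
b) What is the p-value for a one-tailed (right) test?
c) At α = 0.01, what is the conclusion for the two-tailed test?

Using t-distribution with df = 18:
a) Two-tailed: p = 2×P(T > 1.56) = 0.1362
b) One-tailed: p = P(T > 1.56) = 0.0681
c) 0.1362 ≥ 0.01, fail to reject H₀

Answer: a) 0.1362, b) 0.0681, c) fail to reject H₀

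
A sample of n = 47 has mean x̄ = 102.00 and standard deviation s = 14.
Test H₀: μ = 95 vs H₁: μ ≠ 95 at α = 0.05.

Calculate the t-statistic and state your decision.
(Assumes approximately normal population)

Answer: t = 3.4278, reject H₀

Derivation:
df = n - 1 = 46
SE = s/√n = 14/√47 = 2.0421
t = (x̄ - μ₀)/SE = (102.00 - 95)/2.0421 = 3.4278
Critical value: t_{0.025,46} = ±2.013
p-value ≈ 0.0013
Decision: reject H₀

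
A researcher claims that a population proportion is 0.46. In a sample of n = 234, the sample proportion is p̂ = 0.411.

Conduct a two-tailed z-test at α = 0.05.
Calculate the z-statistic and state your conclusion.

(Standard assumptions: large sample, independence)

Answer: z = -1.5039, fail to reject H₀

Derivation:
H₀: p = 0.46, H₁: p ≠ 0.46
Standard error: SE = √(p₀(1-p₀)/n) = √(0.46×0.54/234) = 0.032581
z-statistic: z = (p̂ - p₀)/SE = (0.411 - 0.46)/0.032581 = -1.5039
Critical value: z_0.025 = ±1.960
p-value = 0.1326
Decision: fail to reject H₀ at α = 0.05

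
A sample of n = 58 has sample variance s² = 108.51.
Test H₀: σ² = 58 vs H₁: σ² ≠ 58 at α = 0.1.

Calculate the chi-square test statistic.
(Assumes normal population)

Answer: χ² = 106.6391, reject H₀

Derivation:
df = n - 1 = 57
χ² = (n-1)s²/σ₀² = 57×108.51/58 = 106.6391
Critical values: χ²_{0.95,57} = 40.646, χ²_{0.05,57} = 75.624
Rejection region: χ² < 40.646 or χ² > 75.624
Decision: reject H₀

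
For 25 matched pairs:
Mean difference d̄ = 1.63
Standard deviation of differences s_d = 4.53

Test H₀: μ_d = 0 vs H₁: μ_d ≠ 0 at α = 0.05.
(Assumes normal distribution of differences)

df = n - 1 = 24
SE = s_d/√n = 4.53/√25 = 0.9060
t = d̄/SE = 1.63/0.9060 = 1.7991
Critical value: t_{0.025,24} = ±2.064
p-value ≈ 0.0846
Decision: fail to reject H₀

Answer: t = 1.7991, fail to reject H₀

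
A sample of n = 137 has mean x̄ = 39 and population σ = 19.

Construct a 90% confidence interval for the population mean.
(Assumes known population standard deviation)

Confidence level: 90%, α = 0.1
z_0.05 = 1.645
SE = σ/√n = 19/√137 = 1.6233
Margin of error = 1.645 × 1.6233 = 2.6703
CI: x̄ ± margin = 39 ± 2.6703
CI: (36.3297, 41.6703)

Answer: (36.3297, 41.6703)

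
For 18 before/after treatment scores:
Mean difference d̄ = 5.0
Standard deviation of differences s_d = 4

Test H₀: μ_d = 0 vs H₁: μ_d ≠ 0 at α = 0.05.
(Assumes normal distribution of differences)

df = n - 1 = 17
SE = s_d/√n = 4/√18 = 0.9428
t = d̄/SE = 5.0/0.9428 = 5.3034
Critical value: t_{0.025,17} = ±2.110
p-value ≈ 0.0001
Decision: reject H₀

Answer: t = 5.3034, reject H₀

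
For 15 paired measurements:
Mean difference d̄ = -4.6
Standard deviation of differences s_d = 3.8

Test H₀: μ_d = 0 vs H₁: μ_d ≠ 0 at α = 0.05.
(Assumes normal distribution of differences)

Answer: t = -4.6881, reject H₀

Derivation:
df = n - 1 = 14
SE = s_d/√n = 3.8/√15 = 0.9812
t = d̄/SE = -4.6/0.9812 = -4.6881
Critical value: t_{0.025,14} = ±2.145
p-value ≈ 0.0003
Decision: reject H₀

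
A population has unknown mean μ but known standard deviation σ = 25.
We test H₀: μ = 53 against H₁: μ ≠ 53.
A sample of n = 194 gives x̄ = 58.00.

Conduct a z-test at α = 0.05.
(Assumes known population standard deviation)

Standard error: SE = σ/√n = 25/√194 = 1.7949
z-statistic: z = (x̄ - μ₀)/SE = (58.00 - 53)/1.7949 = 2.7857
Critical value: ±1.960
p-value = 0.0053
Decision: reject H₀

Answer: z = 2.7857, reject H₀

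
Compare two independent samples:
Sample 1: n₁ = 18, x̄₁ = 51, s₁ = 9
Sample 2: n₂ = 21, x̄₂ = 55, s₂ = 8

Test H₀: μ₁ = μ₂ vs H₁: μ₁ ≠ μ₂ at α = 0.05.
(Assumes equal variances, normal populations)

Answer: t = -1.4696, fail to reject H₀

Derivation:
Pooled variance: s²_p = [17×9² + 20×8²]/(37) = 71.8108
s_p = 8.4741
SE = s_p×√(1/n₁ + 1/n₂) = 8.4741×√(1/18 + 1/21) = 2.7219
t = (x̄₁ - x̄₂)/SE = (51 - 55)/2.7219 = -1.4696
df = 37, t-critical = ±2.026
Decision: fail to reject H₀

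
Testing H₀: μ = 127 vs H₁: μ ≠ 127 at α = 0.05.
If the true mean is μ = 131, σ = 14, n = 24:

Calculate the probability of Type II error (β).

SE = σ/√n = 14/√24 = 2.8577
Critical values: μ₀ ± z_0.025×SE = 127 ± 1.960×2.8577
Acceptance region: (121.3989, 132.6011)
Under H₁ (μ = 131): z_high = (132.6011 - 131)/2.8577 = 0.5603, z_low = (121.3989 - 131)/2.8577 = -3.3597
β = P(not reject | H₁) = Φ(0.5603) - Φ(-3.3597) ≈ 0.7120

Answer: β ≈ 0.7120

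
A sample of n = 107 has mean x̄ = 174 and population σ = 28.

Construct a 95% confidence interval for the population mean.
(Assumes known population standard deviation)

Confidence level: 95%, α = 0.05
z_0.025 = 1.960
SE = σ/√n = 28/√107 = 2.7069
Margin of error = 1.960 × 2.7069 = 5.3055
CI: x̄ ± margin = 174 ± 5.3055
CI: (168.6945, 179.3055)

Answer: (168.6945, 179.3055)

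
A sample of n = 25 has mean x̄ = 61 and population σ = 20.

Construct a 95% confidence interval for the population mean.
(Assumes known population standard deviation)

Confidence level: 95%, α = 0.05
z_0.025 = 1.960
SE = σ/√n = 20/√25 = 4.0000
Margin of error = 1.960 × 4.0000 = 7.8400
CI: x̄ ± margin = 61 ± 7.8400
CI: (53.1600, 68.8400)

Answer: (53.1600, 68.8400)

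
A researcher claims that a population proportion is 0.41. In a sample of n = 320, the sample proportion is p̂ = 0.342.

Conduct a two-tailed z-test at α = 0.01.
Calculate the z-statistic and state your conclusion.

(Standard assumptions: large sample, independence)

Answer: z = -2.4733, fail to reject H₀

Derivation:
H₀: p = 0.41, H₁: p ≠ 0.41
Standard error: SE = √(p₀(1-p₀)/n) = √(0.41×0.59/320) = 0.027494
z-statistic: z = (p̂ - p₀)/SE = (0.342 - 0.41)/0.027494 = -2.4733
Critical value: z_0.005 = ±2.576
p-value = 0.0134
Decision: fail to reject H₀ at α = 0.01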